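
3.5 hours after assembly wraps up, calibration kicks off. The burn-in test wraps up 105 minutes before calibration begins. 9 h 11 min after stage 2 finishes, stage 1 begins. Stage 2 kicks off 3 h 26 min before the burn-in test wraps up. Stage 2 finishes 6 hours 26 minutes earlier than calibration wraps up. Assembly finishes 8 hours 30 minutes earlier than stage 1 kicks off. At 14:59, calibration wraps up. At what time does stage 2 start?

Stage 2 ends at 14:59 − 386 min = 08:33.
Stage 1 starts at 08:33 + 551 min = 17:44.
Assembly ends at 17:44 − 510 min = 09:14.
Calibration starts at 09:14 + 210 min = 12:44.
The burn-in test ends at 12:44 − 105 min = 10:59.
Stage 2 starts at 10:59 − 206 min = 07:33.

07:33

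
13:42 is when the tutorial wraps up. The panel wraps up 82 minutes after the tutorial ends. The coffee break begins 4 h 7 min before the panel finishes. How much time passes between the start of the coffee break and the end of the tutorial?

2 hours 45 minutes

The panel ends at 13:42 + 82 min = 15:04.
The coffee break starts at 15:04 − 247 min = 10:57.
From 10:57 to 13:42 is 2 hours 45 minutes.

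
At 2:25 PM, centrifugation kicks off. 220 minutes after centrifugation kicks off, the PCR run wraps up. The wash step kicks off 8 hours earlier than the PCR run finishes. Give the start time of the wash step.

The PCR run ends at 2:25 PM + 220 min = 6:05 PM.
The wash step starts at 6:05 PM − 480 min = 10:05 AM.

10:05 AM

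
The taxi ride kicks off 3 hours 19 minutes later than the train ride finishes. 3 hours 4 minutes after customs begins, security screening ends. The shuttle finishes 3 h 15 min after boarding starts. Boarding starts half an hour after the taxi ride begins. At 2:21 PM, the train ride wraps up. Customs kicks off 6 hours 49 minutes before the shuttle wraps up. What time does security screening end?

The taxi ride starts at 2:21 PM + 199 min = 5:40 PM.
Boarding starts at 5:40 PM + 30 min = 6:10 PM.
The shuttle ends at 6:10 PM + 195 min = 9:25 PM.
Customs starts at 9:25 PM − 409 min = 2:36 PM.
Security screening ends at 2:36 PM + 184 min = 5:40 PM.

5:40 PM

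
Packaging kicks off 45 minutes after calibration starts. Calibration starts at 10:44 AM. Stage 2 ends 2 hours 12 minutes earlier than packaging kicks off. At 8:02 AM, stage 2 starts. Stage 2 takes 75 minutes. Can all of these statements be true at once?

Packaging starts at 10:44 AM + 45 min = 11:29 AM.
Stage 2 ends at 11:29 AM − 132 min = 9:17 AM.
Stage 2 starts at 9:17 AM − 75 min = 8:02 AM.
That matches the stated 8:02 AM, so the schedule is consistent.

Yes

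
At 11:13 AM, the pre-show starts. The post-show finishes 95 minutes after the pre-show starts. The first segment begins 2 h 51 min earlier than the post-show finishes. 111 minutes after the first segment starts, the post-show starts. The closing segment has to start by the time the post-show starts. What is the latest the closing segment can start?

The post-show ends at 11:13 AM + 95 min = 12:48 PM.
The first segment starts at 12:48 PM − 171 min = 9:57 AM.
The post-show starts at 9:57 AM + 111 min = 11:48 AM.
The closing segment is bounded by the post-show, so the latest it can start is 11:48 AM.

11:48 AM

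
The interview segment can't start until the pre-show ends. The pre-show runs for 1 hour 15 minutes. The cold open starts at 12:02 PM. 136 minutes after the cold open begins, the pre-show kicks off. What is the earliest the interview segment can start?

The pre-show starts at 12:02 PM + 136 min = 2:18 PM.
The pre-show ends at 2:18 PM + 75 min = 3:33 PM.
The interview segment is bounded by the pre-show, so the earliest it can start is 3:33 PM.

3:33 PM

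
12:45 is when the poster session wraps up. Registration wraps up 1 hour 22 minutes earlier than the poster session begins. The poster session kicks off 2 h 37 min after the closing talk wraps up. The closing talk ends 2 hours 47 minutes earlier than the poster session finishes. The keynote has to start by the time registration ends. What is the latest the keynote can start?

11:13

The closing talk ends at 12:45 − 167 min = 09:58.
The poster session starts at 09:58 + 157 min = 12:35.
Registration ends at 12:35 − 82 min = 11:13.
The keynote is bounded by registration, so the latest it can start is 11:13.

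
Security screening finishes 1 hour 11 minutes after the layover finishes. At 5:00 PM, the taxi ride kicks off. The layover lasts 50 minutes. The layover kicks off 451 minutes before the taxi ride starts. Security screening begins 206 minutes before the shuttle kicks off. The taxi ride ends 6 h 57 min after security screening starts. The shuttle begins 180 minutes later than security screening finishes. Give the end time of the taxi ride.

The layover starts at 5:00 PM − 451 min = 9:29 AM.
The layover ends at 9:29 AM + 50 min = 10:19 AM.
Security screening ends at 10:19 AM + 71 min = 11:30 AM.
The shuttle starts at 11:30 AM + 180 min = 2:30 PM.
Security screening starts at 2:30 PM − 206 min = 11:04 AM.
The taxi ride ends at 11:04 AM + 417 min = 6:01 PM.

6:01 PM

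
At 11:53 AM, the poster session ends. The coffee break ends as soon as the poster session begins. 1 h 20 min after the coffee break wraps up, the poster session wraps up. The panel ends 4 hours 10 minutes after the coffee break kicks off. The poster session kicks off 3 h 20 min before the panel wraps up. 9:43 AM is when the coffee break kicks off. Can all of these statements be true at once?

Yes

The panel ends at 9:43 AM + 250 min = 1:53 PM.
The poster session starts at 1:53 PM − 200 min = 10:33 AM.
So the coffee break ends at 10:33 AM.
The poster session ends at 10:33 AM + 80 min = 11:53 AM.
That matches the stated 11:53 AM, so the schedule is consistent.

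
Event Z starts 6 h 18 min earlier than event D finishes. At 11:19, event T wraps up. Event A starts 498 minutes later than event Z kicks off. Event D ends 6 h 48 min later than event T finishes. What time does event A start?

20:07

Event D ends at 11:19 + 408 min = 18:07.
Event Z starts at 18:07 − 378 min = 11:49.
Event A starts at 11:49 + 498 min = 20:07.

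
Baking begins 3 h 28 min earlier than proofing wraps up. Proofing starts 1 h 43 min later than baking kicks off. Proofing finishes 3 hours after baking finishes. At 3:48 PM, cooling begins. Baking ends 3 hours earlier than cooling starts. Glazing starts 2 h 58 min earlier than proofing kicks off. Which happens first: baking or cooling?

baking

Baking ends at 3:48 PM − 180 min = 12:48 PM.
Proofing ends at 12:48 PM + 180 min = 3:48 PM.
Baking starts at 3:48 PM − 208 min = 12:20 PM.
Baking starts at 12:20 PM and cooling starts at 3:48 PM, so baking is first.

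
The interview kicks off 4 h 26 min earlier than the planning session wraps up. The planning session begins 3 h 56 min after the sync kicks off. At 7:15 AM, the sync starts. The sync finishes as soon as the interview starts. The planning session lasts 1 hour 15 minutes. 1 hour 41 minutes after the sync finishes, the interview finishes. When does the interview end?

The planning session starts at 7:15 AM + 236 min = 11:11 AM.
The planning session ends at 11:11 AM + 75 min = 12:26 PM.
The interview starts at 12:26 PM − 266 min = 8:00 AM.
So the sync ends at 8:00 AM.
The interview ends at 8:00 AM + 101 min = 9:41 AM.

9:41 AM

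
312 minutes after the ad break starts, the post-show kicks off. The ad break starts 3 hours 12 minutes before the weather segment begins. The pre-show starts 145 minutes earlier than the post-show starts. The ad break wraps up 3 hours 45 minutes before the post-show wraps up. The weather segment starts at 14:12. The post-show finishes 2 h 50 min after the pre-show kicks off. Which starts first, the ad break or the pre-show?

the ad break

The ad break starts at 14:12 − 192 min = 11:00.
The post-show starts at 11:00 + 312 min = 16:12.
The pre-show starts at 16:12 − 145 min = 13:47.
The ad break starts at 11:00 and the pre-show starts at 13:47, so the ad break is first.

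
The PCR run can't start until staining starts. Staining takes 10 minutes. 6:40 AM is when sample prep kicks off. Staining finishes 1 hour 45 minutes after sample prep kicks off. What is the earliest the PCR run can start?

8:15 AM

Staining ends at 6:40 AM + 105 min = 8:25 AM.
Staining starts at 8:25 AM − 10 min = 8:15 AM.
The PCR run is bounded by staining, so the earliest it can start is 8:15 AM.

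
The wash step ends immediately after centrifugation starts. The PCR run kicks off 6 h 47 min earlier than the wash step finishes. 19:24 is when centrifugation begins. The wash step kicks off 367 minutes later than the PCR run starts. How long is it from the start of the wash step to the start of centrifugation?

40 minutes

The wash step ends at 19:24.
The PCR run starts at 19:24 − 407 min = 12:37.
The wash step starts at 12:37 + 367 min = 18:44.
From 18:44 to 19:24 is 40 minutes.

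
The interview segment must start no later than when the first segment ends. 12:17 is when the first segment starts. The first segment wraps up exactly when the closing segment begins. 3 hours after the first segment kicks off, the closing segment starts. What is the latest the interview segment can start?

The closing segment starts at 12:17 + 180 min = 15:17.
So the first segment ends at 15:17.
The interview segment is bounded by the first segment, so the latest it can start is 15:17.

15:17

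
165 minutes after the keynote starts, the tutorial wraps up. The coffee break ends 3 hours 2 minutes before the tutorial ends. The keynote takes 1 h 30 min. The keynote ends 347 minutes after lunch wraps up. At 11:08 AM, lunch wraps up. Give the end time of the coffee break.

The keynote ends at 11:08 AM + 347 min = 4:55 PM.
The keynote starts at 4:55 PM − 90 min = 3:25 PM.
The tutorial ends at 3:25 PM + 165 min = 6:10 PM.
The coffee break ends at 6:10 PM − 182 min = 3:08 PM.

3:08 PM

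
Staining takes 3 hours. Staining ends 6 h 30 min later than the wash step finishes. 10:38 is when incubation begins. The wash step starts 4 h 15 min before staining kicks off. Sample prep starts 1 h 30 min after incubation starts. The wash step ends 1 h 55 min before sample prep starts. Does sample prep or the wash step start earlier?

the wash step

Sample prep starts at 10:38 + 90 min = 12:08.
The wash step ends at 12:08 − 115 min = 10:13.
Staining ends at 10:13 + 390 min = 16:43.
Staining starts at 16:43 − 180 min = 13:43.
The wash step starts at 13:43 − 255 min = 09:28.
Sample prep starts at 12:08 and the wash step starts at 09:28, so the wash step is first.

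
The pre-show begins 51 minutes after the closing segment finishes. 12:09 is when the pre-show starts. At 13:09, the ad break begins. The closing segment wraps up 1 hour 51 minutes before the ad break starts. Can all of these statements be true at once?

The closing segment ends at 13:09 − 111 min = 11:18.
The pre-show starts at 11:18 + 51 min = 12:09.
That matches the stated 12:09, so the schedule is consistent.

Yes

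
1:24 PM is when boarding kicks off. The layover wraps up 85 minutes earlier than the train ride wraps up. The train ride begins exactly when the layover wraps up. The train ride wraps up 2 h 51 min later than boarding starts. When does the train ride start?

2:50 PM

The train ride ends at 1:24 PM + 171 min = 4:15 PM.
The layover ends at 4:15 PM − 85 min = 2:50 PM.
So the train ride starts at 2:50 PM.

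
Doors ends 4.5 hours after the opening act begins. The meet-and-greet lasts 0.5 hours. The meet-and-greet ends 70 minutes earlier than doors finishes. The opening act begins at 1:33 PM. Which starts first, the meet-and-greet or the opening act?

the opening act

Doors ends at 1:33 PM + 270 min = 6:03 PM.
The meet-and-greet ends at 6:03 PM − 70 min = 4:53 PM.
The meet-and-greet starts at 4:53 PM − 30 min = 4:23 PM.
The meet-and-greet starts at 4:23 PM and the opening act starts at 1:33 PM, so the opening act is first.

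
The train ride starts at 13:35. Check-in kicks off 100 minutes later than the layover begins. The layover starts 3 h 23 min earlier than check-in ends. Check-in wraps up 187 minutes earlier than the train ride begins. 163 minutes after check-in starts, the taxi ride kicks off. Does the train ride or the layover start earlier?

the layover

Check-in ends at 13:35 − 187 min = 10:28.
The layover starts at 10:28 − 203 min = 07:05.
The train ride starts at 13:35 and the layover starts at 07:05, so the layover is first.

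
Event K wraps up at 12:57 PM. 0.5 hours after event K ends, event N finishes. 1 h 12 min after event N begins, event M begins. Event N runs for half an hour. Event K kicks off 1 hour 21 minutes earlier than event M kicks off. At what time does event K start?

12:48 PM

Event N ends at 12:57 PM + 30 min = 1:27 PM.
Event N starts at 1:27 PM − 30 min = 12:57 PM.
Event M starts at 12:57 PM + 72 min = 2:09 PM.
Event K starts at 2:09 PM − 81 min = 12:48 PM.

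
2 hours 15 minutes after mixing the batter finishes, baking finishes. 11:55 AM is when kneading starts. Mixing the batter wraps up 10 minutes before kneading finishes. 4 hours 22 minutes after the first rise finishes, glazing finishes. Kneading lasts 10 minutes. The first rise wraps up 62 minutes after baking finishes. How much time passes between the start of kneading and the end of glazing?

Kneading ends at 11:55 AM + 10 min = 12:05 PM.
Mixing the batter ends at 12:05 PM − 10 min = 11:55 AM.
Baking ends at 11:55 AM + 135 min = 2:10 PM.
The first rise ends at 2:10 PM + 62 min = 3:12 PM.
Glazing ends at 3:12 PM + 262 min = 7:34 PM.
From 11:55 AM to 7:34 PM is 7 h 39 min.

7 h 39 min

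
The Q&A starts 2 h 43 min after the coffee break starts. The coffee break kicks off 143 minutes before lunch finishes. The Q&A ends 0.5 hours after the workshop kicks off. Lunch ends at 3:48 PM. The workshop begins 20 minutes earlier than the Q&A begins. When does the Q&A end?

The coffee break starts at 3:48 PM − 143 min = 1:25 PM.
The Q&A starts at 1:25 PM + 163 min = 4:08 PM.
The workshop starts at 4:08 PM − 20 min = 3:48 PM.
The Q&A ends at 3:48 PM + 30 min = 4:18 PM.

4:18 PM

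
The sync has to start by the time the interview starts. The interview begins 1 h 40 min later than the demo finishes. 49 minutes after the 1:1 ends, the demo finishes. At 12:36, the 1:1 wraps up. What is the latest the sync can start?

15:05

The demo ends at 12:36 + 49 min = 13:25.
The interview starts at 13:25 + 100 min = 15:05.
The sync is bounded by the interview, so the latest it can start is 15:05.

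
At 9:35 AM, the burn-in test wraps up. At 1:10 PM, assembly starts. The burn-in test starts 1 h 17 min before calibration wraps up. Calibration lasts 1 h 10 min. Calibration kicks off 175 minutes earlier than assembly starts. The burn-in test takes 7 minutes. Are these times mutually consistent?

No

Calibration starts at 1:10 PM − 175 min = 10:15 AM.
Calibration ends at 10:15 AM + 70 min = 11:25 AM.
The burn-in test starts at 11:25 AM − 77 min = 10:08 AM.
The burn-in test ends at 10:08 AM + 7 min = 10:15 AM.
But the burn-in test is also said to end at 9:35 AM — a 40-minute conflict.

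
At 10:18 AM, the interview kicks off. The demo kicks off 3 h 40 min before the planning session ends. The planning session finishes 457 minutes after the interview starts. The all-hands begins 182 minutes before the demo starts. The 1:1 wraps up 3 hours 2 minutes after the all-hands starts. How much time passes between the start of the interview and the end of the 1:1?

The planning session ends at 10:18 AM + 457 min = 5:55 PM.
The demo starts at 5:55 PM − 220 min = 2:15 PM.
The all-hands starts at 2:15 PM − 182 min = 11:13 AM.
The 1:1 ends at 11:13 AM + 182 min = 2:15 PM.
From 10:18 AM to 2:15 PM is 3 h 57 min.

3 h 57 min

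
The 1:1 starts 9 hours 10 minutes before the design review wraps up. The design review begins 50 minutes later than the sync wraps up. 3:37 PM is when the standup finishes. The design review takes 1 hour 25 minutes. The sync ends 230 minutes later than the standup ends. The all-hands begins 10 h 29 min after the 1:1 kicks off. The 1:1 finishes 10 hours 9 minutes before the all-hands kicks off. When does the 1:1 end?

The sync ends at 3:37 PM + 230 min = 7:27 PM.
The design review starts at 7:27 PM + 50 min = 8:17 PM.
The design review ends at 8:17 PM + 85 min = 9:42 PM.
The 1:1 starts at 9:42 PM − 550 min = 12:32 PM.
The all-hands starts at 12:32 PM + 629 min = 11:01 PM.
The 1:1 ends at 11:01 PM − 609 min = 12:52 PM.

12:52 PM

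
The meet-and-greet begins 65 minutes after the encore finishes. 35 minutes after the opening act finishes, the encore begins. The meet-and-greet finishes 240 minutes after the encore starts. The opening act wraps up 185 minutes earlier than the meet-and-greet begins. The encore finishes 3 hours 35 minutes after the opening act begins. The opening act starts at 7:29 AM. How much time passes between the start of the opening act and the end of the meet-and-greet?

The encore ends at 7:29 AM + 215 min = 11:04 AM.
The meet-and-greet starts at 11:04 AM + 65 min = 12:09 PM.
The opening act ends at 12:09 PM − 185 min = 9:04 AM.
The encore starts at 9:04 AM + 35 min = 9:39 AM.
The meet-and-greet ends at 9:39 AM + 240 min = 1:39 PM.
From 7:29 AM to 1:39 PM is 6 h 10 min.

6 h 10 min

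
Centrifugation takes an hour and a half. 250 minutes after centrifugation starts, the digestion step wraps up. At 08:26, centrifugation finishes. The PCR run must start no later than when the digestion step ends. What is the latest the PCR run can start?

11:06

Centrifugation starts at 08:26 − 90 min = 06:56.
The digestion step ends at 06:56 + 250 min = 11:06.
The PCR run is bounded by the digestion step, so the latest it can start is 11:06.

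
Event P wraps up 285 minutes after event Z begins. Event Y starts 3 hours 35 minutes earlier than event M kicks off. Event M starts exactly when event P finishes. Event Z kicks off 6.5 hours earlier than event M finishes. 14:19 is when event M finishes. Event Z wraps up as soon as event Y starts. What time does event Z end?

Event Z starts at 14:19 − 390 min = 07:49.
Event P ends at 07:49 + 285 min = 12:34.
So event M starts at 12:34.
Event Y starts at 12:34 − 215 min = 08:59.
So event Z ends at 08:59.

08:59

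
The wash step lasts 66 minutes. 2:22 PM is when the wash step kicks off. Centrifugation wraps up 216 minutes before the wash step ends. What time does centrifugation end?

The wash step ends at 2:22 PM + 66 min = 3:28 PM.
Centrifugation ends at 3:28 PM − 216 min = 11:52 AM.

11:52 AM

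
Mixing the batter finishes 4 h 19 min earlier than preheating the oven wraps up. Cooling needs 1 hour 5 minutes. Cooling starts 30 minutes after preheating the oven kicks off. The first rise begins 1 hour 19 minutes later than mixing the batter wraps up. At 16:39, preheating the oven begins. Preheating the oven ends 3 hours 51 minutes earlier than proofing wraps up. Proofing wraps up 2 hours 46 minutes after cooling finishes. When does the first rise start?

Cooling starts at 16:39 + 30 min = 17:09.
Cooling ends at 17:09 + 65 min = 18:14.
Proofing ends at 18:14 + 166 min = 21:00.
Preheating the oven ends at 21:00 − 231 min = 17:09.
Mixing the batter ends at 17:09 − 259 min = 12:50.
The first rise starts at 12:50 + 79 min = 14:09.

14:09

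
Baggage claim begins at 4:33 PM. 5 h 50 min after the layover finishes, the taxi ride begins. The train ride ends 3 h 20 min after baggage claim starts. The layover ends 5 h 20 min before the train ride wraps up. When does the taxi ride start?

8:23 PM

The train ride ends at 4:33 PM + 200 min = 7:53 PM.
The layover ends at 7:53 PM − 320 min = 2:33 PM.
The taxi ride starts at 2:33 PM + 350 min = 8:23 PM.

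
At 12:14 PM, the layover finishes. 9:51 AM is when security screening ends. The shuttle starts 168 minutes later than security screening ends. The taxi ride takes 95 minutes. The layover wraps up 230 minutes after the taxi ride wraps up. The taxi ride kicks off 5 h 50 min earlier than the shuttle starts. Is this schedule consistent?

The shuttle starts at 9:51 AM + 168 min = 12:39 PM.
The taxi ride starts at 12:39 PM − 350 min = 6:49 AM.
The taxi ride ends at 6:49 AM + 95 min = 8:24 AM.
The layover ends at 8:24 AM + 230 min = 12:14 PM.
That matches the stated 12:14 PM, so the schedule is consistent.

Yes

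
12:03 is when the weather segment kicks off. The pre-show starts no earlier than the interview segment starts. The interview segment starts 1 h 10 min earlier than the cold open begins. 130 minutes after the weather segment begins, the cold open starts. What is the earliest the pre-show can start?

13:03

The cold open starts at 12:03 + 130 min = 14:13.
The interview segment starts at 14:13 − 70 min = 13:03.
The pre-show is bounded by the interview segment, so the earliest it can start is 13:03.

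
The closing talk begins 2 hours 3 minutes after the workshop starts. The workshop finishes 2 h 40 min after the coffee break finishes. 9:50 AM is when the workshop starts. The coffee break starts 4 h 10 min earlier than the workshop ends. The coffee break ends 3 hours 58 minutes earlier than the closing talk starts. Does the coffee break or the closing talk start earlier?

The closing talk starts at 9:50 AM + 123 min = 11:53 AM.
The coffee break ends at 11:53 AM − 238 min = 7:55 AM.
The workshop ends at 7:55 AM + 160 min = 10:35 AM.
The coffee break starts at 10:35 AM − 250 min = 6:25 AM.
The coffee break starts at 6:25 AM and the closing talk starts at 11:53 AM, so the coffee break is first.

the coffee break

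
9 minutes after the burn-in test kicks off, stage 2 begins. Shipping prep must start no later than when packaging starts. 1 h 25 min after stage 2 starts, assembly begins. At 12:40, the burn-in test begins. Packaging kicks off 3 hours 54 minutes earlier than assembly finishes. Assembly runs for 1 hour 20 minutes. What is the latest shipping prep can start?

Stage 2 starts at 12:40 + 9 min = 12:49.
Assembly starts at 12:49 + 85 min = 14:14.
Assembly ends at 14:14 + 80 min = 15:34.
Packaging starts at 15:34 − 234 min = 11:40.
Shipping prep is bounded by packaging, so the latest it can start is 11:40.

11:40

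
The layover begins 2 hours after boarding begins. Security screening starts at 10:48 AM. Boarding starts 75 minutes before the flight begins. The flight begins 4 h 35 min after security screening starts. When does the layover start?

The flight starts at 10:48 AM + 275 min = 3:23 PM.
Boarding starts at 3:23 PM − 75 min = 2:08 PM.
The layover starts at 2:08 PM + 120 min = 4:08 PM.

4:08 PM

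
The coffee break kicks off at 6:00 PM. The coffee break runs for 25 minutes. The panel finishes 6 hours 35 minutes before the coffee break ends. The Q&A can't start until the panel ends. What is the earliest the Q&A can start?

The coffee break ends at 6:00 PM + 25 min = 6:25 PM.
The panel ends at 6:25 PM − 395 min = 11:50 AM.
The Q&A is bounded by the panel, so the earliest it can start is 11:50 AM.

11:50 AM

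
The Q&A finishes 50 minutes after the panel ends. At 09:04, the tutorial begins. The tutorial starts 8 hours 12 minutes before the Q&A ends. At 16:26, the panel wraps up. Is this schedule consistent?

Yes

The Q&A ends at 16:26 + 50 min = 17:16.
The tutorial starts at 17:16 − 492 min = 09:04.
That matches the stated 09:04, so the schedule is consistent.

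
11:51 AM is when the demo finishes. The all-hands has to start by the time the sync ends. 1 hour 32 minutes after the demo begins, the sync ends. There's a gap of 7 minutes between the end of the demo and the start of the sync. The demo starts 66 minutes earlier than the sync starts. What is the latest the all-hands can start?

The sync starts at 11:51 AM + 7 min = 11:58 AM.
The demo starts at 11:58 AM − 66 min = 10:52 AM.
The sync ends at 10:52 AM + 92 min = 12:24 PM.
The all-hands is bounded by the sync, so the latest it can start is 12:24 PM.

12:24 PM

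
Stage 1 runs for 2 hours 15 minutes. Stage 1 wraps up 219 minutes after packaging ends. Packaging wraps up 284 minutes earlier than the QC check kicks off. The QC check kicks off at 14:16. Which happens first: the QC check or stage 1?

stage 1

Packaging ends at 14:16 − 284 min = 09:32.
Stage 1 ends at 09:32 + 219 min = 13:11.
Stage 1 starts at 13:11 − 135 min = 10:56.
The QC check starts at 14:16 and stage 1 starts at 10:56, so stage 1 is first.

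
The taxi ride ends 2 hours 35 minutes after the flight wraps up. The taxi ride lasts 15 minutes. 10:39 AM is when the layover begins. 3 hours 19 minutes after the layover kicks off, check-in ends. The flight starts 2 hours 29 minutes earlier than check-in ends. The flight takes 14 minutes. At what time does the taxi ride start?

2:03 PM

Check-in ends at 10:39 AM + 199 min = 1:58 PM.
The flight starts at 1:58 PM − 149 min = 11:29 AM.
The flight ends at 11:29 AM + 14 min = 11:43 AM.
The taxi ride ends at 11:43 AM + 155 min = 2:18 PM.
The taxi ride starts at 2:18 PM − 15 min = 2:03 PM.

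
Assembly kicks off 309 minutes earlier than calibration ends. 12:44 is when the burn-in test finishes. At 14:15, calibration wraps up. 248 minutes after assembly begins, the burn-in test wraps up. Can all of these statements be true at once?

No

Assembly starts at 14:15 − 309 min = 09:06.
The burn-in test ends at 09:06 + 248 min = 13:14.
But the burn-in test is also said to end at 12:44 — a 30-minute conflict.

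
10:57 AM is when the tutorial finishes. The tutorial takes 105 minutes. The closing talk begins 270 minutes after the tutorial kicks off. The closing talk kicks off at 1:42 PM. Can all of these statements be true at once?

Yes

The tutorial starts at 10:57 AM − 105 min = 9:12 AM.
The closing talk starts at 9:12 AM + 270 min = 1:42 PM.
That matches the stated 1:42 PM, so the schedule is consistent.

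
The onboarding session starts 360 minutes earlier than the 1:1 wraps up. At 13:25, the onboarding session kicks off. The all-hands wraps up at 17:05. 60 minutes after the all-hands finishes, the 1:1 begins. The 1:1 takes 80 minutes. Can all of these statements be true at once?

The 1:1 starts at 17:05 + 60 min = 18:05.
The 1:1 ends at 18:05 + 80 min = 19:25.
The onboarding session starts at 19:25 − 360 min = 13:25.
That matches the stated 13:25, so the schedule is consistent.

Yes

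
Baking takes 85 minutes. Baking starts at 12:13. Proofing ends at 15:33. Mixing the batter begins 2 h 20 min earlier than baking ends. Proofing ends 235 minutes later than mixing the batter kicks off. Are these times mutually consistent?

No

Baking ends at 12:13 + 85 min = 13:38.
Mixing the batter starts at 13:38 − 140 min = 11:18.
Proofing ends at 11:18 + 235 min = 15:13.
But proofing is also said to end at 15:33 — a 20-minute conflict.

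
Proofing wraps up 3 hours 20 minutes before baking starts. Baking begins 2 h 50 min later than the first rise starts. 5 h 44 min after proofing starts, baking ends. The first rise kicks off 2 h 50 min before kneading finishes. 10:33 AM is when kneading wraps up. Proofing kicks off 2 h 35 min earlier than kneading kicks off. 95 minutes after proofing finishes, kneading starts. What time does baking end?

The first rise starts at 10:33 AM − 170 min = 7:43 AM.
Baking starts at 7:43 AM + 170 min = 10:33 AM.
Proofing ends at 10:33 AM − 200 min = 7:13 AM.
Kneading starts at 7:13 AM + 95 min = 8:48 AM.
Proofing starts at 8:48 AM − 155 min = 6:13 AM.
Baking ends at 6:13 AM + 344 min = 11:57 AM.

11:57 AM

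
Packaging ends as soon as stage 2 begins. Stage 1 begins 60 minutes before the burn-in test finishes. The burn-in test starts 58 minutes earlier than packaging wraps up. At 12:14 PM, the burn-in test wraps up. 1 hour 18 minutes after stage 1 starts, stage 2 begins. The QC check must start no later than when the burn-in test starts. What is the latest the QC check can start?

11:34 AM

Stage 1 starts at 12:14 PM − 60 min = 11:14 AM.
Stage 2 starts at 11:14 AM + 78 min = 12:32 PM.
So packaging ends at 12:32 PM.
The burn-in test starts at 12:32 PM − 58 min = 11:34 AM.
The QC check is bounded by the burn-in test, so the latest it can start is 11:34 AM.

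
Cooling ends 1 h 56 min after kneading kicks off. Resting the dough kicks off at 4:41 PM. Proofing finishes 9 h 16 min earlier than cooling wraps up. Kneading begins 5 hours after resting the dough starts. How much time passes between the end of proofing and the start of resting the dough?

2 h 20 min

Kneading starts at 4:41 PM + 300 min = 9:41 PM.
Cooling ends at 9:41 PM + 116 min = 11:37 PM.
Proofing ends at 11:37 PM − 556 min = 2:21 PM.
From 2:21 PM to 4:41 PM is 2 h 20 min.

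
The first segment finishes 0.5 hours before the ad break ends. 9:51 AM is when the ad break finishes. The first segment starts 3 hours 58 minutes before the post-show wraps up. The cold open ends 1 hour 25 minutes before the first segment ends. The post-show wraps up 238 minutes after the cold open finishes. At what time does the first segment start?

7:56 AM

The first segment ends at 9:51 AM − 30 min = 9:21 AM.
The cold open ends at 9:21 AM − 85 min = 7:56 AM.
The post-show ends at 7:56 AM + 238 min = 11:54 AM.
The first segment starts at 11:54 AM − 238 min = 7:56 AM.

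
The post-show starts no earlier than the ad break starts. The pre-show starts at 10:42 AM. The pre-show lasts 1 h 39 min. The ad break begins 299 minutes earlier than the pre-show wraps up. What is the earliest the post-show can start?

7:22 AM

The pre-show ends at 10:42 AM + 99 min = 12:21 PM.
The ad break starts at 12:21 PM − 299 min = 7:22 AM.
The post-show is bounded by the ad break, so the earliest it can start is 7:22 AM.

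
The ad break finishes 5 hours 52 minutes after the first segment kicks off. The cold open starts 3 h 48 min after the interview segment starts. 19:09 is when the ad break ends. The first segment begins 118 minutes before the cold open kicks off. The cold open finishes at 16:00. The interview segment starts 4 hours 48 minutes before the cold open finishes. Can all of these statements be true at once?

No

The interview segment starts at 16:00 − 288 min = 11:12.
The cold open starts at 11:12 + 228 min = 15:00.
The first segment starts at 15:00 − 118 min = 13:02.
The ad break ends at 13:02 + 352 min = 18:54.
But the ad break is also said to end at 19:09 — a 15-minute conflict.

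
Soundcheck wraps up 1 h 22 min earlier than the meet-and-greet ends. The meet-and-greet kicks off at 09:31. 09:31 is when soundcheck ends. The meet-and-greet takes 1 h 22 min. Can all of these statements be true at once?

The meet-and-greet ends at 09:31 + 82 min = 10:53.
Soundcheck ends at 10:53 − 82 min = 09:31.
That matches the stated 09:31, so the schedule is consistent.

Yes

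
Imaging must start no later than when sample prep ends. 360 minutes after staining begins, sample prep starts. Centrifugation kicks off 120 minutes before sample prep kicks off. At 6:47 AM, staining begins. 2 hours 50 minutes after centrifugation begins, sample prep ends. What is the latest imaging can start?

1:37 PM

Sample prep starts at 6:47 AM + 360 min = 12:47 PM.
Centrifugation starts at 12:47 PM − 120 min = 10:47 AM.
Sample prep ends at 10:47 AM + 170 min = 1:37 PM.
Imaging is bounded by sample prep, so the latest it can start is 1:37 PM.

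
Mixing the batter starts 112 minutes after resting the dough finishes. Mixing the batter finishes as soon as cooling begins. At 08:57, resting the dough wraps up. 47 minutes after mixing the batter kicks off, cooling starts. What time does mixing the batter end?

11:36

Mixing the batter starts at 08:57 + 112 min = 10:49.
Cooling starts at 10:49 + 47 min = 11:36.
So mixing the batter ends at 11:36.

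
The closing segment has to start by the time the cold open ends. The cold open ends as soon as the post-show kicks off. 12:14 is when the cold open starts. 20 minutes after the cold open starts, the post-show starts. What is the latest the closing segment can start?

The post-show starts at 12:14 + 20 min = 12:34.
So the cold open ends at 12:34.
The closing segment is bounded by the cold open, so the latest it can start is 12:34.

12:34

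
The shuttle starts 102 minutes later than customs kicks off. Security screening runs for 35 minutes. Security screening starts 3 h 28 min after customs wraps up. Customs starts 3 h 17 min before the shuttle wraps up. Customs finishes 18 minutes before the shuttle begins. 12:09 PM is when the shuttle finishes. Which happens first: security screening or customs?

Customs starts at 12:09 PM − 197 min = 8:52 AM.
The shuttle starts at 8:52 AM + 102 min = 10:34 AM.
Customs ends at 10:34 AM − 18 min = 10:16 AM.
Security screening starts at 10:16 AM + 208 min = 1:44 PM.
Security screening starts at 1:44 PM and customs starts at 8:52 AM, so customs is first.

customs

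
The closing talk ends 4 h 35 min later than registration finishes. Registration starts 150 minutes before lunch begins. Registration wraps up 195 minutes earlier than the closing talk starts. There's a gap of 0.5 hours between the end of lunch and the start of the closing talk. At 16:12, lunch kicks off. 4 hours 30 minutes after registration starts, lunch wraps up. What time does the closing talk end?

20:02

Registration starts at 16:12 − 150 min = 13:42.
Lunch ends at 13:42 + 270 min = 18:12.
The closing talk starts at 18:12 + 30 min = 18:42.
Registration ends at 18:42 − 195 min = 15:27.
The closing talk ends at 15:27 + 275 min = 20:02.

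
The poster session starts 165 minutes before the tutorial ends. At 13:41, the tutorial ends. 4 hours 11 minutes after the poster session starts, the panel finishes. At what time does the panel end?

The poster session starts at 13:41 − 165 min = 10:56.
The panel ends at 10:56 + 251 min = 15:07.

15:07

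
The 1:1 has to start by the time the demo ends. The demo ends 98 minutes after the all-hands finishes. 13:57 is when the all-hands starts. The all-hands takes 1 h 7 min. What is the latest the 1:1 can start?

16:42

The all-hands ends at 13:57 + 67 min = 15:04.
The demo ends at 15:04 + 98 min = 16:42.
The 1:1 is bounded by the demo, so the latest it can start is 16:42.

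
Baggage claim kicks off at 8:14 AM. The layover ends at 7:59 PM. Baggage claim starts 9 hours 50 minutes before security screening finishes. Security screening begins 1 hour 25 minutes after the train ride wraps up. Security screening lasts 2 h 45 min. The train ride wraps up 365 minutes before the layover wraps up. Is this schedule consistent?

Yes

The train ride ends at 7:59 PM − 365 min = 1:54 PM.
Security screening starts at 1:54 PM + 85 min = 3:19 PM.
Security screening ends at 3:19 PM + 165 min = 6:04 PM.
Baggage claim starts at 6:04 PM − 590 min = 8:14 AM.
That matches the stated 8:14 AM, so the schedule is consistent.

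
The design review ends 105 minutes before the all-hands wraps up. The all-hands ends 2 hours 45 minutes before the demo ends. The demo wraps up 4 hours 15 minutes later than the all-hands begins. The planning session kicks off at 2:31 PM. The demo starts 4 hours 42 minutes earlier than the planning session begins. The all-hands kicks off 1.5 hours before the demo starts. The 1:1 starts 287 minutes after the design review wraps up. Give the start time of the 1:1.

12:51 PM

The demo starts at 2:31 PM − 282 min = 9:49 AM.
The all-hands starts at 9:49 AM − 90 min = 8:19 AM.
The demo ends at 8:19 AM + 255 min = 12:34 PM.
The all-hands ends at 12:34 PM − 165 min = 9:49 AM.
The design review ends at 9:49 AM − 105 min = 8:04 AM.
The 1:1 starts at 8:04 AM + 287 min = 12:51 PM.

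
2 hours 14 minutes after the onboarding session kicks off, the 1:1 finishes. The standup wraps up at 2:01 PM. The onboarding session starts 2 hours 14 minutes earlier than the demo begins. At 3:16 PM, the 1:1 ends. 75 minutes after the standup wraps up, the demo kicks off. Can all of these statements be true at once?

The demo starts at 2:01 PM + 75 min = 3:16 PM.
The onboarding session starts at 3:16 PM − 134 min = 1:02 PM.
The 1:1 ends at 1:02 PM + 134 min = 3:16 PM.
That matches the stated 3:16 PM, so the schedule is consistent.

Yes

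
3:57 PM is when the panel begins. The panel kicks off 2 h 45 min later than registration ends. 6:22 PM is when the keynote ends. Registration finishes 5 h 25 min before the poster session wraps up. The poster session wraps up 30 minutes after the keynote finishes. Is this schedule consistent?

The poster session ends at 6:22 PM + 30 min = 6:52 PM.
Registration ends at 6:52 PM − 325 min = 1:27 PM.
The panel starts at 1:27 PM + 165 min = 4:12 PM.
But the panel is also said to start at 3:57 PM — a 15-minute conflict.

No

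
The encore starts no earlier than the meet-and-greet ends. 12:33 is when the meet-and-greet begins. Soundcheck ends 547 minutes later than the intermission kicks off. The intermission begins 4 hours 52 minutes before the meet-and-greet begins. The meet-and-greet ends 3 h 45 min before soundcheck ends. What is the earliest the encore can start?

The intermission starts at 12:33 − 292 min = 07:41.
Soundcheck ends at 07:41 + 547 min = 16:48.
The meet-and-greet ends at 16:48 − 225 min = 13:03.
The encore is bounded by the meet-and-greet, so the earliest it can start is 13:03.

13:03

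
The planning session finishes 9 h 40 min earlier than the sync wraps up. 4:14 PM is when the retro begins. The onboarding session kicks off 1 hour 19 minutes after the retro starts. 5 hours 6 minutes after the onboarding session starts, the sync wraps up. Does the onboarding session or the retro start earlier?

The onboarding session starts at 4:14 PM + 79 min = 5:33 PM.
The onboarding session starts at 5:33 PM and the retro starts at 4:14 PM, so the retro is first.

the retro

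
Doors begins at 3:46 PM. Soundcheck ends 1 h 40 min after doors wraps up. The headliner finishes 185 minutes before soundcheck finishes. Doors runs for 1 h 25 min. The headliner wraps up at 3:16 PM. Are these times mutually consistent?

No

Doors ends at 3:46 PM + 85 min = 5:11 PM.
Soundcheck ends at 5:11 PM + 100 min = 6:51 PM.
The headliner ends at 6:51 PM − 185 min = 3:46 PM.
But the headliner is also said to end at 3:16 PM — a 30-minute conflict.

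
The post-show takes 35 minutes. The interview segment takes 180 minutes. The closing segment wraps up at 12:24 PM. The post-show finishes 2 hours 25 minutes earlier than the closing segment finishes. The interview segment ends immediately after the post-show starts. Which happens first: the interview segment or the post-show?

the interview segment

The post-show ends at 12:24 PM − 145 min = 9:59 AM.
The post-show starts at 9:59 AM − 35 min = 9:24 AM.
So the interview segment ends at 9:24 AM.
The interview segment starts at 9:24 AM − 180 min = 6:24 AM.
The interview segment starts at 6:24 AM and the post-show starts at 9:24 AM, so the interview segment is first.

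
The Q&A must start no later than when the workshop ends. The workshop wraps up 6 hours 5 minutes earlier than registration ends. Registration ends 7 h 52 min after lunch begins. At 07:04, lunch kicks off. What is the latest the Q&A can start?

Registration ends at 07:04 + 472 min = 14:56.
The workshop ends at 14:56 − 365 min = 08:51.
The Q&A is bounded by the workshop, so the latest it can start is 08:51.

08:51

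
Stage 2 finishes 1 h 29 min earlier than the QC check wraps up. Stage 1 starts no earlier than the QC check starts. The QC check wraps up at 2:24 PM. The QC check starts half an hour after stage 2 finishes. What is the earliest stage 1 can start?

Stage 2 ends at 2:24 PM − 89 min = 12:55 PM.
The QC check starts at 12:55 PM + 30 min = 1:25 PM.
Stage 1 is bounded by the QC check, so the earliest it can start is 1:25 PM.

1:25 PM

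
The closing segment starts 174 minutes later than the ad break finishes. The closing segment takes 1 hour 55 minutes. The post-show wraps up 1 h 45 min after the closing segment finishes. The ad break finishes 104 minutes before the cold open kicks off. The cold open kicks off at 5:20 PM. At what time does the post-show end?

The ad break ends at 5:20 PM − 104 min = 3:36 PM.
The closing segment starts at 3:36 PM + 174 min = 6:30 PM.
The closing segment ends at 6:30 PM + 115 min = 8:25 PM.
The post-show ends at 8:25 PM + 105 min = 10:10 PM.

10:10 PM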